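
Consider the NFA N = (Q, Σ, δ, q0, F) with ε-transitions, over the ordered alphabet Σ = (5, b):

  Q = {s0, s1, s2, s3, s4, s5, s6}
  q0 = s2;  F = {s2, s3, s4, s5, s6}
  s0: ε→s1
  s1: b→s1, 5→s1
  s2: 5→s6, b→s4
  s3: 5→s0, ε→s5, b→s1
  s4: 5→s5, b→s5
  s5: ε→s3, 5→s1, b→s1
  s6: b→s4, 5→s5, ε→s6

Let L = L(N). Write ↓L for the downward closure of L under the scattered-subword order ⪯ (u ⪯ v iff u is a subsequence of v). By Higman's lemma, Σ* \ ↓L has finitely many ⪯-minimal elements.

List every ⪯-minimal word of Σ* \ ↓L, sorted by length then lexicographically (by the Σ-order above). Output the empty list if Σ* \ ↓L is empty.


min(Σ*\↓L) = [555, 55b, b55, b5b, bb5, bbb].

|Q|=7, |F|=5, |δ|=16 (4 ε).
min D↑ (5 st, q0=0, F={4}): 0:5→1,b→2 1:5→3,b→2 2:5→3,b→3 3:5→4,b→4 4:5→4,b→4 (ε-aug+det+¬).
'555': N↓-sim [7, 6, 4, 2] end={s0,s1} rej; 3/3 del acc.
'55b': |S_i|=[7, 6, 4, 1] end={s1} — reject; 3/3 single-dels accept.
'b55': |S_i|=[7, 5, 4, 2] end={s0,s1} ∉↓L; 3/3 single-dels accept.
'b5b': N↓-sim [7, 5, 4, 1] end={s1} — reject; 3/3 del acc.
'bb5': |S_i|=[7, 5, 4, 2] end={s0,s1} — reject; 3/3 del acc.
'bbb': run [7, 5, 4, 1] end={s1} rej; 3/3 single-dels accept.
6 words, ⪯-incomp.


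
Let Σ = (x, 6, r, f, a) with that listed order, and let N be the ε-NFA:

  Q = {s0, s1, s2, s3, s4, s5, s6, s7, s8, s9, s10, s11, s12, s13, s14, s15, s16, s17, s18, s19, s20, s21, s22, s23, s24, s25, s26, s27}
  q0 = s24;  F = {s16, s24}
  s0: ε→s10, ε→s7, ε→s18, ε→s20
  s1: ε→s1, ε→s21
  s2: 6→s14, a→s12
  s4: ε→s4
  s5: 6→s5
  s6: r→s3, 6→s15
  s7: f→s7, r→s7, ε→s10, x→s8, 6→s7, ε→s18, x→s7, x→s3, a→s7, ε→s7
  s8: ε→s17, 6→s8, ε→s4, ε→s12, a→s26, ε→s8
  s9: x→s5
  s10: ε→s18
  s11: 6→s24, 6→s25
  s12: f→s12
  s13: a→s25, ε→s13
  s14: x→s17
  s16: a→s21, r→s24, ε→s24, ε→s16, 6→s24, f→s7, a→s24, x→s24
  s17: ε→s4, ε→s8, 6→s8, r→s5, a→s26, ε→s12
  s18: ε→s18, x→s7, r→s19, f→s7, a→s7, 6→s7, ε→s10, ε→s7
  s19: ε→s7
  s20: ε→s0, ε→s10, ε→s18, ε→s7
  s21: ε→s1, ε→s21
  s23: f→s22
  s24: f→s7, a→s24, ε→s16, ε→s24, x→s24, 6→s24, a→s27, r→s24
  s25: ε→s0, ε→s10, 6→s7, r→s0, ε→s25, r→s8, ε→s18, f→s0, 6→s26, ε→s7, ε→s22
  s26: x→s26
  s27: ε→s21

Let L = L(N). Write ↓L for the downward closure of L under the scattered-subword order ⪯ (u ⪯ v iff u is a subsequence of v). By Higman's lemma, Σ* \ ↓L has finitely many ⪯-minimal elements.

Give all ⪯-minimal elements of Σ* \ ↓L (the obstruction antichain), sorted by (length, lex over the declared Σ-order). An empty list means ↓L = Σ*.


|Q|=28, |F|=2, |δ|=87 (40 ε).
min D↑ (2 st, q0=0, F={1}): 0:x→0,6→0,r→0,f→1,a→0 1:x→1,6→1,r→1,f→1,a→1 [Hopcroft].
'f': N↓-sim [16, 11] end={s10,s12,s17,s18,s19,s26,s3,s4,s5,s7,s8} — reject; 1/1 del acc.
1 words, ⪯-incomp.

min(Σ*\↓L) = [f].


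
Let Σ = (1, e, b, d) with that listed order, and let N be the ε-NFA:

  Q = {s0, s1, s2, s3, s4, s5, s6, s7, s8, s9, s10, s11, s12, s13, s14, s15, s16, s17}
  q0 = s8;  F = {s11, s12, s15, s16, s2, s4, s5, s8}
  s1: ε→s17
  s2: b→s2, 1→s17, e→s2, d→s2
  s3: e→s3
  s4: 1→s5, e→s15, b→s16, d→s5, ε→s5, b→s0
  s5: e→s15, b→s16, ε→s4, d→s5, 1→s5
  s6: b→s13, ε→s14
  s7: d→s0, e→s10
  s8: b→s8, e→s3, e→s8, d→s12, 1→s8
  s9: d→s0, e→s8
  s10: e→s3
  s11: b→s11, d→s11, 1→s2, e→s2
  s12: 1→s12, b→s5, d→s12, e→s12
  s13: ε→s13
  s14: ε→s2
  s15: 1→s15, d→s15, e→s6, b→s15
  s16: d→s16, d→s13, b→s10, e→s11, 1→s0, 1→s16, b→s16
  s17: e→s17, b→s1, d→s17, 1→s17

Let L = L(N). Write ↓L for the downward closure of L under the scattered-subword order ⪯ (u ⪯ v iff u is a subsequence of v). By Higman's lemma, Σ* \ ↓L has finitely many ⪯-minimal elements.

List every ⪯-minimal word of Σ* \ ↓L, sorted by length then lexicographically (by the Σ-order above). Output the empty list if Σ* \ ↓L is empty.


|Q|=18, |F|=8, |δ|=54 (6 ε).
min D↑ (8 st, q0=0, F={7}): 0:1→0,e→0,b→0,d→1 1:1→1,e→1,b→2,d→1 2:1→2,e→3,b→4,d→2 3:1→3,e→5,b→3,d→3 4:1→4,e→6,b→4,d→4 5:1→7,e→5,b→5,d→5 6:1→5,e→5,b→6,d→6 7:1→7,e→7,b→7,d→7 [Hopcroft].
'dbee1': run [16, 15, 14, 9, 7, 2] end={s1,s17} rej; 5/5 del acc.
'dbbe11': run [16, 15, 14, 12, 8, 3, 2] end={s1,s17} rej; 6/6 deletions ∈↓L.
2 minimals (antichain).

min(Σ*\↓L) = [dbee1, dbbe11].


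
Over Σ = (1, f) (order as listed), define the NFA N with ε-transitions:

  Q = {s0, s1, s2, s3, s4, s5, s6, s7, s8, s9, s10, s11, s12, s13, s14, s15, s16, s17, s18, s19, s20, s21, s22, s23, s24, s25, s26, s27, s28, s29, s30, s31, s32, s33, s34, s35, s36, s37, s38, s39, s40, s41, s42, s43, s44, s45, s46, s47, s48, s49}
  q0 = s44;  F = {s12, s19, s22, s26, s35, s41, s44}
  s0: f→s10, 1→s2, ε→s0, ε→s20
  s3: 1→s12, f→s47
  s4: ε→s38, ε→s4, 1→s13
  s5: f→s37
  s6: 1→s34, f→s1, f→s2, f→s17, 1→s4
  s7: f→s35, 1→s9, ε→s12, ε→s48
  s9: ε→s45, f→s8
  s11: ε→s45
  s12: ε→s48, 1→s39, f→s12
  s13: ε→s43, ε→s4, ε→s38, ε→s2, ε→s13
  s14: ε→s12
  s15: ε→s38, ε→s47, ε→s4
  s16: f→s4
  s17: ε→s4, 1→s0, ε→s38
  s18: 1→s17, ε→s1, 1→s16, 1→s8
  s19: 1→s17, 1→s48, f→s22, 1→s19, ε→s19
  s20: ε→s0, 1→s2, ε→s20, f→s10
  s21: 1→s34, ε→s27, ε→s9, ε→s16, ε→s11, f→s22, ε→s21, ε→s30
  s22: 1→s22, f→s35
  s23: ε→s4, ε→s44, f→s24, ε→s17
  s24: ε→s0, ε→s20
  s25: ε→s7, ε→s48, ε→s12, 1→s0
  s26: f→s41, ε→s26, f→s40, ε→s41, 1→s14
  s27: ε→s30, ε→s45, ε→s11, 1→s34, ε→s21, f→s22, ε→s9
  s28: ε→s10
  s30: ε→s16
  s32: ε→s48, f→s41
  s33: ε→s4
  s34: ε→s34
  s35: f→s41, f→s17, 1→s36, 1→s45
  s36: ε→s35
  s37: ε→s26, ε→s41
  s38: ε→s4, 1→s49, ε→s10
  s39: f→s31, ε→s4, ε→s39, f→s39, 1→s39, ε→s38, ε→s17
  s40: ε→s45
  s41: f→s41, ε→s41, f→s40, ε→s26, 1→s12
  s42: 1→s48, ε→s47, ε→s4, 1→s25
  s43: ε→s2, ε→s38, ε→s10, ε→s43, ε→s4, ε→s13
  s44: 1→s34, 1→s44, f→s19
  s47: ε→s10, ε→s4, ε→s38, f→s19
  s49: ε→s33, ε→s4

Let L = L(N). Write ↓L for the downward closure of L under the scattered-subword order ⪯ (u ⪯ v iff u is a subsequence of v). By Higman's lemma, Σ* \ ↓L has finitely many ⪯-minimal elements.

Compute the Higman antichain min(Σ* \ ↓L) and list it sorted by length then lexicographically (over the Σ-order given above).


|Q|=50, |F|=7, |δ|=131 (75 ε).
min D↑ (7 st, q0=0, F={6}): 0:1→0,f→1 1:1→1,f→2 2:1→2,f→3 3:1→3,f→4 4:1→5,f→4 5:1→6,f→5 6:1→6,f→6 [Hopcroft].
'ffff11': run [26, 24, 23, 22, 20, 16, 13] end={s0,s10,s13,s17,s2,s20,s31,s33,s38,s39,s4,s43,…} ∉↓L; 6/6 single-dels accept.
1 minimals (antichain).

A = [ffff11].


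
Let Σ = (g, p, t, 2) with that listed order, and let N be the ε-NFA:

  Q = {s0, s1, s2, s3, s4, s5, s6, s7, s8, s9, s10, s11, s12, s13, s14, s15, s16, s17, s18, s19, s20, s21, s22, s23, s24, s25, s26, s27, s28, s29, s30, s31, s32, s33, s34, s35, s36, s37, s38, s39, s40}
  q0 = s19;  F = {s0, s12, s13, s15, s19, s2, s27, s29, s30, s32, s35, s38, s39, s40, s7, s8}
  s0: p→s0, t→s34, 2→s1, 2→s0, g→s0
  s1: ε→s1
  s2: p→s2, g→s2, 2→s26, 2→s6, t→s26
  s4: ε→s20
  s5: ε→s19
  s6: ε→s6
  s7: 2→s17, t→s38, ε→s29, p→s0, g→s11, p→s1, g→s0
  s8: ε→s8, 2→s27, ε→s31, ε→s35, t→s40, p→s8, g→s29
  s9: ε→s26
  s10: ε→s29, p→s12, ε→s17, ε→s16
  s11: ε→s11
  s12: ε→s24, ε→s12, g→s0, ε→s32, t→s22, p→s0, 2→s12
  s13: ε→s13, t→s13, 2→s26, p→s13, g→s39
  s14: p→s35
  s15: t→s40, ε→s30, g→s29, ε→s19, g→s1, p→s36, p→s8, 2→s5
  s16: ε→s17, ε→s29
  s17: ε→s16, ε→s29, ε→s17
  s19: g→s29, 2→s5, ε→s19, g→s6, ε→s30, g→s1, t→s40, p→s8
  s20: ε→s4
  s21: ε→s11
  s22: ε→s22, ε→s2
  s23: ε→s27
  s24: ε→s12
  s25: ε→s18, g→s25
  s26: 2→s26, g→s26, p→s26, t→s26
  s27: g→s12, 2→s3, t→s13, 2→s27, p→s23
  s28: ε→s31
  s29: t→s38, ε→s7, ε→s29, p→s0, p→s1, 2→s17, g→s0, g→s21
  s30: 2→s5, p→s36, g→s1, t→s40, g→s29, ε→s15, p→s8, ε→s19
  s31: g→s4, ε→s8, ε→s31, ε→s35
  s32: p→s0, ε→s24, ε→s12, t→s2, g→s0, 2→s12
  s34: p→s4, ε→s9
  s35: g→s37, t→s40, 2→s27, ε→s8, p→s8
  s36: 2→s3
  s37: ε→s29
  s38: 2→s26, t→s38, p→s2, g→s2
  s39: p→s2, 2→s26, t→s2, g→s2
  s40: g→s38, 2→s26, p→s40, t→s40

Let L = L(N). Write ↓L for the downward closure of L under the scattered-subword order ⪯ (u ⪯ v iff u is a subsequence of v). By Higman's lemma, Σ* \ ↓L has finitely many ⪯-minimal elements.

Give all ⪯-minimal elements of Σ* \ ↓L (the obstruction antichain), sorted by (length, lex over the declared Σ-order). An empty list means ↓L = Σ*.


|Q|=41, |F|=16, |δ|=133 (46 ε).
min D↑ (12 st, q0=0, F={7}): 0:g→1,p→2,t→3,2→0 1:g→4,p→4,t→5,2→1 2:g→1,p→2,t→3,2→6 3:g→5,p→3,t→3,2→7 4:g→4,p→4,t→7,2→4 5:g→8,p→8,t→5,2→7 6:g→9,p→6,t→10,2→6 7:g→7,p→7,t→7,2→7 8:g→8,p→8,t→7,2→7 9:g→4,p→4,t→8,2→9 10:g→11,p→10,t→10,2→7 11:g→8,p→8,t→8,2→7 [Hopcroft].
't2': N↓-sim [35, 12, 2] end={s26,s6} — reject; 2/2 single-dels accept.
'ggt': |S_i|=[35, 22, 11, 5] end={s20,s26,s34,s4,s9} rej; 3/3 deletions ∈↓L.
'gpt': run [35, 22, 9, 5] end={s20,s26,s34,s4,s9} ∉↓L; 3/3 single-dels accept.
'p2gtt': N↓-sim [35, 31, 25, 16, 8, 1] end={s26} — reject; 5/5 deletions ∈↓L.
4 obstructions.

Antichain: [t2, ggt, gpt, p2gtt].


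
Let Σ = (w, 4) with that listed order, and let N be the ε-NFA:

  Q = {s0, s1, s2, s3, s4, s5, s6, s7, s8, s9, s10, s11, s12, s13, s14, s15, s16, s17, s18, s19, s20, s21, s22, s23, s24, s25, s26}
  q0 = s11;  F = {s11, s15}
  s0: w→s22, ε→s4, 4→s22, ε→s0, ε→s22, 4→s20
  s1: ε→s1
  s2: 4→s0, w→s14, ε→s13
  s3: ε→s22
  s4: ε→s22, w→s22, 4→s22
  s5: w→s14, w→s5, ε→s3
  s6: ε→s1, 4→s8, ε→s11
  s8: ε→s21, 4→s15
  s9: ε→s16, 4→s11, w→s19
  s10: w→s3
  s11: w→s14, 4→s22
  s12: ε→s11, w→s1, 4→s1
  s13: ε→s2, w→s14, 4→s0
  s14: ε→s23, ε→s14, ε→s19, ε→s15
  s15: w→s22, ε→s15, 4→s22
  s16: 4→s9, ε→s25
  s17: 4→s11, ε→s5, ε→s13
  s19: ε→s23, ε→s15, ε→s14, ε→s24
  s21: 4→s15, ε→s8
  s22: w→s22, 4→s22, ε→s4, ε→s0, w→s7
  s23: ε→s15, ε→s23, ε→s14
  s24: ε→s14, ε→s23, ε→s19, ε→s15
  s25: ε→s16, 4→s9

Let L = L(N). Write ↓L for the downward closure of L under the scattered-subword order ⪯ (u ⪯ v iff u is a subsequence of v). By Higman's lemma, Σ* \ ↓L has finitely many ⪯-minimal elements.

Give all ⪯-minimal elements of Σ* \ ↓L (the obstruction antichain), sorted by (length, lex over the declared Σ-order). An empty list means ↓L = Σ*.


|Q|=27, |F|=2, |δ|=66 (37 ε).
min D↑ (3 st, q0=0, F={2}): 0:w→1,4→2 1:w→2,4→2 2:w→2,4→2 [Hopcroft].
'4': N↓-sim [11, 5] end={s0,s20,s22,s4,s7} ∉↓L; 1/1 single-dels accept.
'ww': run [11, 10, 5] end={s0,s20,s22,s4,s7} — reject; 2/2 del acc.
2 words, ⪯-incomp.

Antichain: [4, ww].


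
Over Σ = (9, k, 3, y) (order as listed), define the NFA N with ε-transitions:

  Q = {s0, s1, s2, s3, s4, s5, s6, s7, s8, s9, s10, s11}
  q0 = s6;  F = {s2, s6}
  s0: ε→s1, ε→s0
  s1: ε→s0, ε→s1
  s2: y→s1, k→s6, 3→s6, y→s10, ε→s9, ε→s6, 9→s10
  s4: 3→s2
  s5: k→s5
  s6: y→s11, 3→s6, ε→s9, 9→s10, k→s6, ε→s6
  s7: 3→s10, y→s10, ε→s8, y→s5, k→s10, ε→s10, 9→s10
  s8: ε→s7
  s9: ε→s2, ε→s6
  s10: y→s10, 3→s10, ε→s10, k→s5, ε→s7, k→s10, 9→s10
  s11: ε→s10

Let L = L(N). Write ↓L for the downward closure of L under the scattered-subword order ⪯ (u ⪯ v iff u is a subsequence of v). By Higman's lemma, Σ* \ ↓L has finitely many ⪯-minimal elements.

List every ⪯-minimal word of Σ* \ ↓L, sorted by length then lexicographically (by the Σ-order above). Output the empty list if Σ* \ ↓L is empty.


|Q|=12, |F|=2, |δ|=37 (16 ε).
min D↑ (2 st, q0=0, F={1}): 0:9→1,k→0,3→0,y→1 1:9→1,k→1,3→1,y→1 [Hopcroft].
'9': run [10, 4] end={s10,s5,s7,s8} rej; 1/1 single-dels accept.
'y': |S_i|=[10, 7] end={s0,s1,s10,s11,s5,s7,s8} — reject; 1/1 single-dels accept.
2 minimals (antichain).

A = [9, y].


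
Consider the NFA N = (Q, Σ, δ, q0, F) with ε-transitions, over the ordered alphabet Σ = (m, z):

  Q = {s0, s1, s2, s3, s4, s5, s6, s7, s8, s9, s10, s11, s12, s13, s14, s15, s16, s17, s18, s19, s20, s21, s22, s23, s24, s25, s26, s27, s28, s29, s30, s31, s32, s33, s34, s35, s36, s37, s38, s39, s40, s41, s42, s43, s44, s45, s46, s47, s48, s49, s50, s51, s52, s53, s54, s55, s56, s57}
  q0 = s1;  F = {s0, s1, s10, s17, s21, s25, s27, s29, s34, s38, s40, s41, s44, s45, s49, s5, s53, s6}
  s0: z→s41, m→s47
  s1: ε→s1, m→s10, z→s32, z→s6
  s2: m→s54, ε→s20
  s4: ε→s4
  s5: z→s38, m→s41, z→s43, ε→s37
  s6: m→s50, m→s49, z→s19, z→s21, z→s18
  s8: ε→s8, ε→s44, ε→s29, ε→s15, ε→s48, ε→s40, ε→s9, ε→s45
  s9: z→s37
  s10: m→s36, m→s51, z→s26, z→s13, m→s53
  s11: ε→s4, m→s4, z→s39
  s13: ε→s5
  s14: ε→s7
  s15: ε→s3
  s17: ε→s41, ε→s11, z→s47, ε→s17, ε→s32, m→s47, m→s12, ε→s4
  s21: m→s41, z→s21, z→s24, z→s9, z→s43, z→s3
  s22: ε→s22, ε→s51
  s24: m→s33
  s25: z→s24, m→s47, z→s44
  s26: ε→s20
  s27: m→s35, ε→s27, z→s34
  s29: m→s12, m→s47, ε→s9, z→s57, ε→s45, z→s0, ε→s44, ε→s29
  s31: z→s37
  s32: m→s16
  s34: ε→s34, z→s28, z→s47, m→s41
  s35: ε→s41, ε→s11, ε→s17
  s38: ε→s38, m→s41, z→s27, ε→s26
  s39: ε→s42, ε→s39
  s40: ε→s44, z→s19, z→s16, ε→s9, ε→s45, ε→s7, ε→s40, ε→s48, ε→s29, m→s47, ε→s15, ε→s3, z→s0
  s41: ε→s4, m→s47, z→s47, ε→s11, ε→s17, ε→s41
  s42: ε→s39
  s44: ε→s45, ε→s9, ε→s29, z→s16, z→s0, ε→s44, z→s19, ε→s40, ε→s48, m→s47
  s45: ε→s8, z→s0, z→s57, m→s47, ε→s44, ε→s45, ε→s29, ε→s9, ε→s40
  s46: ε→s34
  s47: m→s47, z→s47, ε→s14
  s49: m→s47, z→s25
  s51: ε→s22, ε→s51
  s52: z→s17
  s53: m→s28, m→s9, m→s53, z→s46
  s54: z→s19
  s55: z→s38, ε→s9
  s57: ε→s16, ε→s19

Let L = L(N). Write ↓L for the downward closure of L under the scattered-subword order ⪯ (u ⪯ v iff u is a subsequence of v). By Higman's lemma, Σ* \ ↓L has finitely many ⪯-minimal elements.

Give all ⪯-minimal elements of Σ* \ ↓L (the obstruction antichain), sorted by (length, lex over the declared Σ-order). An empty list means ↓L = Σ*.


A = [zmm, mmzz, mzmz, zzmz, mzzzzz].

|Q|=58, |F|=18, |δ|=142 (70 ε).
min D↑ (15 st, q0=0, F={10}): 0:m→1,z→2 1:m→3,z→4 2:m→5,z→6 3:m→3,z→7 4:m→8,z→9 5:m→10,z→11 6:m→8,z→6 7:m→8,z→10 8:m→10,z→10 9:m→8,z→12 10:m→10,z→10 11:m→10,z→13 12:m→8,z→7 13:m→10,z→14 14:m→10,z→8 (ε-aug+det+¬).
'zmm': run [50, 44, 31, 7] end={s12,s14,s16,s33,s4,s47,s7} rej; 3/3 deletions ∈↓L.
'mmzz': N↓-sim [50, 46, 23, 16, 6] end={s14,s28,s39,s42,s47,s7} ∉↓L; 4/4 deletions ∈↓L.
'mzmz': run [50, 46, 39, 14, 5] end={s14,s39,s42,s47,s7} ∉↓L; 4/4 del acc.
'zzmz': |S_i|=[50, 44, 38, 14, 5] end={s14,s39,s42,s47,s7} ∉↓L; 4/4 single-dels accept.
'mzzzzz': N↓-sim [50, 46, 39, 35, 20, 14, 6] end={s14,s28,s39,s42,s47,s7} ∉↓L; 6/6 del acc.
5 minimals (antichain).


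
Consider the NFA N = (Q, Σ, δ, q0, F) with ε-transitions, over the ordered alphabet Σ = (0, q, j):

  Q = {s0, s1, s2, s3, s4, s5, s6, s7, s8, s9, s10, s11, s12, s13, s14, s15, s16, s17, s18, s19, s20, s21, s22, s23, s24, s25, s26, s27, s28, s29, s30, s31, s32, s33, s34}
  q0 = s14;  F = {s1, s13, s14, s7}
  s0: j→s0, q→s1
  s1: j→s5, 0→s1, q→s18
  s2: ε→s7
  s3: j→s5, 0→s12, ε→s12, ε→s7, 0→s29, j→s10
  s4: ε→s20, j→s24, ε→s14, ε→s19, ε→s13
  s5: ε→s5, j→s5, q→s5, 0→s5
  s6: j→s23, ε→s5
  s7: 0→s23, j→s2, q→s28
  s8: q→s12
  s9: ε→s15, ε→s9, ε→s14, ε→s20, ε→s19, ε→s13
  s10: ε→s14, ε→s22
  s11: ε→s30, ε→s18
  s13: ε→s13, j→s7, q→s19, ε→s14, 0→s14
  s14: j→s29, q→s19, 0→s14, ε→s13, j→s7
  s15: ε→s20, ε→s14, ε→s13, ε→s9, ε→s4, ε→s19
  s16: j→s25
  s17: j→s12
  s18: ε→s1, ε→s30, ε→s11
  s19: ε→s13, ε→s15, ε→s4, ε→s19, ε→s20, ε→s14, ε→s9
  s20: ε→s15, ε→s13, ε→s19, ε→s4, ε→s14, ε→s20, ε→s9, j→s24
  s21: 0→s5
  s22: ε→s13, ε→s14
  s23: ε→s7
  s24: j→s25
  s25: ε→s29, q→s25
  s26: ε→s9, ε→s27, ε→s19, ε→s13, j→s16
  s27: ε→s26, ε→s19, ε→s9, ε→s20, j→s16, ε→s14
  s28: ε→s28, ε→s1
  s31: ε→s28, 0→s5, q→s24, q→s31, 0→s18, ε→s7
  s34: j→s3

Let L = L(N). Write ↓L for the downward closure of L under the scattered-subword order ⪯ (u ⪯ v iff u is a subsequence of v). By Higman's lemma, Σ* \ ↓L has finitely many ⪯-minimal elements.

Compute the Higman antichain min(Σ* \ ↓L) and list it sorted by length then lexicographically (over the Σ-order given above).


|Q|=35, |F|=4, |δ|=100 (62 ε).
min D↑ (4 st, q0=0, F={3}): 0:0→0,q→0,j→1 1:0→1,q→2,j→1 2:0→2,q→2,j→3 3:0→3,q→3,j→3 (ε-aug+det+¬).
'jqj': |S_i|=[19, 12, 8, 1] end={s5} ∉↓L; 3/3 del acc.
1 words, ⪯-incomp.

Antichain: [jqj].


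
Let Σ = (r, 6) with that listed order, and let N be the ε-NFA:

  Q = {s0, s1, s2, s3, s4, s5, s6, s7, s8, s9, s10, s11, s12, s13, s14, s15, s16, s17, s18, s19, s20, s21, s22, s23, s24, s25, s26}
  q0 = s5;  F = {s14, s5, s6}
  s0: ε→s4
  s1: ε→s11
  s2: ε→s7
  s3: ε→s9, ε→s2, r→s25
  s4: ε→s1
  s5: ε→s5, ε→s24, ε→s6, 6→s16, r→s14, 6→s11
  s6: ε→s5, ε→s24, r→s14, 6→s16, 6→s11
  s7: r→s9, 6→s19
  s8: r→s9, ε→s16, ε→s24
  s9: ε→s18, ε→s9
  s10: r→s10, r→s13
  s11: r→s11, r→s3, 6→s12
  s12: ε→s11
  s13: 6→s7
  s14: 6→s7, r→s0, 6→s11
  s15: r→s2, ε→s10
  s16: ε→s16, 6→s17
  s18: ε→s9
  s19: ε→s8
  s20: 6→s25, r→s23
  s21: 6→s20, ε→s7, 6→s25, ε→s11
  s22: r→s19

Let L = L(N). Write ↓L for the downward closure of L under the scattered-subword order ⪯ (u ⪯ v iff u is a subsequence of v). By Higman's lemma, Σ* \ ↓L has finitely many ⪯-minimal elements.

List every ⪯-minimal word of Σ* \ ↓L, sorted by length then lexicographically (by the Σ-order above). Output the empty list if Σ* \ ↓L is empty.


|Q|=27, |F|=3, |δ|=48 (22 ε).
min D↑ (3 st, q0=0, F={2}): 0:r→1,6→2 1:r→2,6→2 2:r→2,6→2.
'6': N↓-sim [19, 13] end={s11,s12,s16,s17,s18,s19,s2,s24,s25,s3,s7,s8,…} ∉↓L; 1/1 single-dels accept.
'rr': |S_i|=[19, 17, 16] end={s0,s1,s11,s12,s16,s17,s18,s19,s2,s24,s25,s3,…} ∉↓L; 2/2 del acc.
2 minimals (antichain).

A = [6, rr].


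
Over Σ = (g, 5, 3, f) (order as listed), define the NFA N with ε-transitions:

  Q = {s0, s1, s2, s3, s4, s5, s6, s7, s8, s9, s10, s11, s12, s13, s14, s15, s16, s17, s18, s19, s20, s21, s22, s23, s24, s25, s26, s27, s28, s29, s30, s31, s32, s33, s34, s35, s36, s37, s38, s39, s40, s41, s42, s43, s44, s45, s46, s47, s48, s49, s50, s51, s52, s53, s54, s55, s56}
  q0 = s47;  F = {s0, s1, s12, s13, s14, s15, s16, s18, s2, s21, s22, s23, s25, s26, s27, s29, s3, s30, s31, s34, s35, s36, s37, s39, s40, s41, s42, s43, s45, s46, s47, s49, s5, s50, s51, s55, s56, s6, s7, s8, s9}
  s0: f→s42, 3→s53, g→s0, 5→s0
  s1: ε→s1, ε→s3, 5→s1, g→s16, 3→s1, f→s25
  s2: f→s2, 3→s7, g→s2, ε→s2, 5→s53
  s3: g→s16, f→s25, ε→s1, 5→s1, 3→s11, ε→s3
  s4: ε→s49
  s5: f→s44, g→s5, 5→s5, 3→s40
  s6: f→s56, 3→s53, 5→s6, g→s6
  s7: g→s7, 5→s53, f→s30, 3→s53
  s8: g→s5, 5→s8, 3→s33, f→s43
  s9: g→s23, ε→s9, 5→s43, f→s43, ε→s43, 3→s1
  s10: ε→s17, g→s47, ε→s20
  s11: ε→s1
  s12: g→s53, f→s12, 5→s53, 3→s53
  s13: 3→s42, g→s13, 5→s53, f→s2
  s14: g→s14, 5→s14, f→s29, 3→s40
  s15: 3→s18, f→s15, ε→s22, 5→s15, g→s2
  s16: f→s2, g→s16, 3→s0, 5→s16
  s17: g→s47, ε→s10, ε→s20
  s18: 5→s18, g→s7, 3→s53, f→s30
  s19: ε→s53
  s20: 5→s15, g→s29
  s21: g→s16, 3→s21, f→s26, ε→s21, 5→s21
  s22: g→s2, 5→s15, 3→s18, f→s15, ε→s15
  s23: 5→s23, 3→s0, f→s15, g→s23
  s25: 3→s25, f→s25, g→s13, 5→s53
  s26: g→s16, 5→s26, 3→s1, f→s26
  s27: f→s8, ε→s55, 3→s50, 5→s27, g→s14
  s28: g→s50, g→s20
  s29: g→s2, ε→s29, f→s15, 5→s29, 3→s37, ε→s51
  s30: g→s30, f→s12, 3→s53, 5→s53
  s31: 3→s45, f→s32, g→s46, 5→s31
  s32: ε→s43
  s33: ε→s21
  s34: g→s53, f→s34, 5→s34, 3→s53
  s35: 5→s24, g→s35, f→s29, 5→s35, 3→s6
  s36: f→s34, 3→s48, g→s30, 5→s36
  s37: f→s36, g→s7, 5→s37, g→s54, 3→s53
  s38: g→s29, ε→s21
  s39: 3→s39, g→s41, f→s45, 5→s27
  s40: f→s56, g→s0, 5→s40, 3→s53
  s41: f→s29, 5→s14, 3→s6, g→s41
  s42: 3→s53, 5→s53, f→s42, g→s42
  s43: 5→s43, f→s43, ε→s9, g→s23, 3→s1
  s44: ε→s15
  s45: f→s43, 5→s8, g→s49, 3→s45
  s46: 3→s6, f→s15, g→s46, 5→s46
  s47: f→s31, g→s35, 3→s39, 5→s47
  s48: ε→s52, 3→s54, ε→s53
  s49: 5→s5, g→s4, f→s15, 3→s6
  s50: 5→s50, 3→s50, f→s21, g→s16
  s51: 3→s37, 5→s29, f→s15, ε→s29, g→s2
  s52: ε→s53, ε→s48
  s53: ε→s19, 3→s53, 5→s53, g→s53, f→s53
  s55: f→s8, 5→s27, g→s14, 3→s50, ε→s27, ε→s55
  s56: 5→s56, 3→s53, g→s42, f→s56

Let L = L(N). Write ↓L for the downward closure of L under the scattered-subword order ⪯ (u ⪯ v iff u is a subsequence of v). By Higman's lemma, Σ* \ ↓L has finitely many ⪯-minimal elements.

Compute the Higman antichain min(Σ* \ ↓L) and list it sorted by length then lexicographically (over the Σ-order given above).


Antichain: [g33, gfg5, ff3f5, gf3ffg, 353gf5].

|Q|=57, |F|=41, |δ|=211 (33 ε).
min D↑ (37 st, q0=0, F={11}): 0:g→1,5→0,3→2,f→3 1:g→1,5→1,3→4,f→5 2:g→6,5→7,3→2,f→8 3:g→9,5→3,3→8,f→10 4:g→4,5→4,3→11,f→12 5:g→13,5→5,3→14,f→15 6:g→6,5→16,3→4,f→5 7:g→16,5→7,3→17,f→18 8:g→19,5→18,3→8,f→10 9:g→9,5→9,3→4,f→15 10:g→20,5→10,3→21,f→10 11:g→11,5→11,3→11,f→11 12:g→22,5→12,3→11,f→12 13:g→13,5→11,3→23,f→13 14:g→23,5→14,3→11,f→24 15:g→13,5→15,3→25,f→15 16:g→16,5→16,3→26,f→5 17:g→27,5→17,3→17,f→28 18:g→29,5→18,3→28,f→10 19:g→19,5→29,3→4,f→15 20:g→20,5→20,3→30,f→15 21:g→27,5→21,3→21,f→31 22:g→22,5→11,3→11,f→22 23:g→23,5→11,3→11,f→32 24:g→32,5→24,3→11,f→33 25:g→23,5→25,3→11,f→32 26:g→30,5→26,3→11,f→12 27:g→27,5→27,3→30,f→13 28:g→27,5→28,3→28,f→34 29:g→29,5→29,3→26,f→15 30:g→30,5→30,3→11,f→22 31:g→35,5→11,3→31,f→31 32:g→32,5→11,3→11,f→36 33:g→11,5→33,3→11,f→33 34:g→27,5→34,3→21,f→34 35:g→35,5→11,3→22,f→13 36:g→11,5→11,3→11,f→36 (ε-aug+det+¬).
'g33': run [52, 34, 17, 5] end={s19,s48,s52,s53,s54} rej; 3/3 deletions ∈↓L.
'gfg5': N↓-sim [52, 34, 20, 8, 2] end={s19,s53} — reject; 4/4 del acc.
'ff3f5': N↓-sim [52, 43, 29, 18, 9, 2] end={s19,s53} rej; 5/5 deletions ∈↓L.
'gf3ffg': |S_i|=[52, 34, 20, 12, 9, 4, 2] end={s19,s53} rej; 6/6 deletions ∈↓L.
'353gf5': run [52, 46, 41, 27, 11, 7, 2] end={s19,s53} rej; 6/6 single-dels accept.
5 words, ⪯-incomp.


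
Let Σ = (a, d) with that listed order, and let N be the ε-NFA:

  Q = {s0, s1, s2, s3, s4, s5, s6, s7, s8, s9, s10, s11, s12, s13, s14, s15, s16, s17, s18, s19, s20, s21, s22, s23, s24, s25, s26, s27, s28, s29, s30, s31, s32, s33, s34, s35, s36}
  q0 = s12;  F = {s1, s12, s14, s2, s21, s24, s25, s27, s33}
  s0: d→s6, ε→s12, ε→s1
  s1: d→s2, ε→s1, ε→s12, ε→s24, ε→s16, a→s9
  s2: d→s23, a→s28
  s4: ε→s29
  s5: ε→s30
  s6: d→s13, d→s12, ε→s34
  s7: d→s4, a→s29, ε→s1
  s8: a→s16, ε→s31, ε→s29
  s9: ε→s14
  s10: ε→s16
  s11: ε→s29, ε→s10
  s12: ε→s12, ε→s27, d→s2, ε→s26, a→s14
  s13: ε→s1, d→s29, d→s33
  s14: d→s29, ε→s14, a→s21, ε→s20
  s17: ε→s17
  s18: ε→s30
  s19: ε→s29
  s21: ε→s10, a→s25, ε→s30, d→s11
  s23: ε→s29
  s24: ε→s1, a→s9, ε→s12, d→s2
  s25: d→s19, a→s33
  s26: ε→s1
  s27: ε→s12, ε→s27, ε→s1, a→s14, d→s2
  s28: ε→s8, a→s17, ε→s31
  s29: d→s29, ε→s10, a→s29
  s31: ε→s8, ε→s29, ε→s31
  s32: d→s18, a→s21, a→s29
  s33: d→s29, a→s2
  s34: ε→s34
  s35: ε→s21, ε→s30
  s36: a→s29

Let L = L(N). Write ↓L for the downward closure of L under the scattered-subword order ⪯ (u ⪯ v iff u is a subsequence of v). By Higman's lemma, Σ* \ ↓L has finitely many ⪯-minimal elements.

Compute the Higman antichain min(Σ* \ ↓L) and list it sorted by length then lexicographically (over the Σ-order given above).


min(Σ*\↓L) = [ad, da, dd, aaaaaa].

|Q|=37, |F|=9, |δ|=76 (43 ε).
min D↑ (7 st, q0=0, F={4}): 0:a→1,d→2 1:a→3,d→4 2:a→4,d→4 3:a→5,d→4 4:a→4,d→4 5:a→6,d→4 6:a→2,d→4 (ε-aug+det+¬).
'ad': N↓-sim [23, 18, 6] end={s10,s11,s16,s19,s23,s29} rej; 2/2 single-dels accept.
'da': run [23, 11, 7] end={s10,s16,s17,s28,s29,s31,s8} — reject; 2/2 deletions ∈↓L.
'dd': N↓-sim [23, 11, 4] end={s10,s16,s23,s29} rej; 2/2 single-dels accept.
'aaaaaa': run [23, 18, 15, 12, 10, 9, 7] end={s10,s16,s17,s28,s29,s31,s8} rej; 6/6 deletions ∈↓L.
4 words, ⪯-incomp.


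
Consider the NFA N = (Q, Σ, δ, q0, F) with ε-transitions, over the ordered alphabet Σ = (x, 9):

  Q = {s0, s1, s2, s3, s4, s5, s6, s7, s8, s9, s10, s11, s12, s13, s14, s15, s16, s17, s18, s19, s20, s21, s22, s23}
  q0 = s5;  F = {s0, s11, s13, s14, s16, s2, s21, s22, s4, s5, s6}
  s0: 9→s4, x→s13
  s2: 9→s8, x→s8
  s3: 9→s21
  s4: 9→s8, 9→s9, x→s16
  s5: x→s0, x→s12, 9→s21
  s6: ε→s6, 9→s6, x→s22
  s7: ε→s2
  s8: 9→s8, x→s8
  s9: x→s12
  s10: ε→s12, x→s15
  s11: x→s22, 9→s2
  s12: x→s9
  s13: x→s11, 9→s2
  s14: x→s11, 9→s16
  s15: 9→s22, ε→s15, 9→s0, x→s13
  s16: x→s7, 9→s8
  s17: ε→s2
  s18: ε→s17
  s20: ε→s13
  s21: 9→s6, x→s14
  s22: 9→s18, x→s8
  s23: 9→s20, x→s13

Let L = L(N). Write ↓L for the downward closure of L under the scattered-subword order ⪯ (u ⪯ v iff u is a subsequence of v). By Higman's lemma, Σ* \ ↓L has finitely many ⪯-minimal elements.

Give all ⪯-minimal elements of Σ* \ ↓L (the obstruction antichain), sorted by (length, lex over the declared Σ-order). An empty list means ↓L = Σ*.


|Q|=24, |F|=11, |δ|=42 (7 ε).
min D↑ (12 st, q0=0, F={10}): 0:x→1,9→2 1:x→3,9→4 2:x→5,9→6 3:x→7,9→8 4:x→9,9→10 5:x→7,9→9 6:x→11,9→6 7:x→11,9→8 8:x→10,9→10 9:x→8,9→10 10:x→10,9→10 11:x→10,9→8.
'x99': |S_i|=[17, 14, 9, 3] end={s12,s8,s9} — reject; 3/3 del acc.
'xx9x': run [17, 14, 11, 4, 1] end={s8} ∉↓L; 4/4 del acc.
'99xx': |S_i|=[17, 14, 10, 8, 3] end={s12,s8,s9} ∉↓L; 4/4 single-dels accept.
'xxxxx': |S_i|=[17, 14, 11, 9, 7, 3] end={s12,s8,s9} rej; 5/5 del acc.
'x9xxx': |S_i|=[17, 14, 9, 6, 5, 3] end={s12,s8,s9} — reject; 5/5 single-dels accept.
'9xxxx': run [17, 14, 11, 9, 7, 3] end={s12,s8,s9} ∉↓L; 5/5 deletions ∈↓L.
6 words, ⪯-incomp.

min(Σ*\↓L) = [x99, xx9x, 99xx, xxxxx, x9xxx, 9xxxx].


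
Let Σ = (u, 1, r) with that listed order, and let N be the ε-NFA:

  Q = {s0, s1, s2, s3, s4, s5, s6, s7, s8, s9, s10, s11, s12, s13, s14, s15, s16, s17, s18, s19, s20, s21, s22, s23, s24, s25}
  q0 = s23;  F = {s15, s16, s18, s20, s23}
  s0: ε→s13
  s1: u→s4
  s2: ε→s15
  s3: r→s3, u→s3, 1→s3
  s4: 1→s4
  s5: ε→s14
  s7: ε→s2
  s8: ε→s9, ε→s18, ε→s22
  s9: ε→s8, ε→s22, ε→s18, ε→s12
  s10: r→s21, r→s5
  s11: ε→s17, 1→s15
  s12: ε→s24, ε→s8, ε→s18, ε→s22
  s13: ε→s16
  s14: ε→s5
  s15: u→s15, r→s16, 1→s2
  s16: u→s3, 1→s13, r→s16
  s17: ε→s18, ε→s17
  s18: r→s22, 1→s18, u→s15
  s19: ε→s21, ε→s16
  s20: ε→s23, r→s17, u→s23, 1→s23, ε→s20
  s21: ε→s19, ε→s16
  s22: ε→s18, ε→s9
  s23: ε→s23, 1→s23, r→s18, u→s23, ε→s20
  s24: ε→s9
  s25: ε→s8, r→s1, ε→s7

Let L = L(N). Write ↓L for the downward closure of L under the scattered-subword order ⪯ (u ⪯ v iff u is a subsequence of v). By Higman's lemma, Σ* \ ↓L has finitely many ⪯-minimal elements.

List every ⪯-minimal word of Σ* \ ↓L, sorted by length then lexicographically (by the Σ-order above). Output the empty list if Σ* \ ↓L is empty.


Antichain: [ruru].

|Q|=26, |F|=5, |δ|=57 (33 ε).
min D↑ (5 st, q0=0, F={4}): 0:u→0,1→0,r→1 1:u→2,1→1,r→1 2:u→2,1→2,r→3 3:u→4,1→3,r→3 4:u→4,1→4,r→4 (ε-aug+det+¬).
'ruru': run [14, 12, 5, 3, 1] end={s3} — reject; 4/4 del acc.
1 words, ⪯-incomp.


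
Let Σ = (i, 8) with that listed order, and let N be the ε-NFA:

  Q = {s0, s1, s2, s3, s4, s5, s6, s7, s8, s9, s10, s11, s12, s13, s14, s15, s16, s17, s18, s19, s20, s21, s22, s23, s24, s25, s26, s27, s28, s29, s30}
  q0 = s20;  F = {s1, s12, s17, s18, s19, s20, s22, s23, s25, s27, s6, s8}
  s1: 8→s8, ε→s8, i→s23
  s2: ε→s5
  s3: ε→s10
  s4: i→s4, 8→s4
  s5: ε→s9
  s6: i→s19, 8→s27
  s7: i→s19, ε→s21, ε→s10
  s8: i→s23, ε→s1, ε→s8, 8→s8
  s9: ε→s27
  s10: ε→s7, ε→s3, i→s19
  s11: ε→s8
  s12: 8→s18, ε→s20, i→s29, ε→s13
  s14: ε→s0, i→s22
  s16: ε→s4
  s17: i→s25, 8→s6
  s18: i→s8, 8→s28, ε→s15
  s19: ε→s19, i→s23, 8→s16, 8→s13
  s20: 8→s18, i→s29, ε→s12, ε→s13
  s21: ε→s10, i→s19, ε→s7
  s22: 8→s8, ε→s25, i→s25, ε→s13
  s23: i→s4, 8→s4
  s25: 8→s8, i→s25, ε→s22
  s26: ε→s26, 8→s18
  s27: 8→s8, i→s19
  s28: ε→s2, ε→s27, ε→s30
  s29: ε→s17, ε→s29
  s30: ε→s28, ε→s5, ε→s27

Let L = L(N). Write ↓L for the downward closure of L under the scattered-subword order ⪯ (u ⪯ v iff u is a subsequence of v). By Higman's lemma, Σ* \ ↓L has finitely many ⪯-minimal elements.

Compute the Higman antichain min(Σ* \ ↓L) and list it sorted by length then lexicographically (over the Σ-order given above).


|Q|=31, |F|=12, |δ|=66 (34 ε).
min D↑ (10 st, q0=0, F={9}): 0:i→1,8→2 1:i→3,8→4 2:i→5,8→6 3:i→3,8→5 4:i→7,8→6 5:i→8,8→5 6:i→7,8→5 7:i→8,8→9 8:i→9,8→9 9:i→9,8→9.
'i8i8': run [22, 13, 9, 5, 3] end={s13,s16,s4} — reject; 4/4 deletions ∈↓L.
'8iii': |S_i|=[22, 16, 7, 2, 1] end={s4} — reject; 4/4 single-dels accept.
'8ii8': |S_i|=[22, 16, 7, 2, 1] end={s4} — reject; 4/4 del acc.
'88i8': N↓-sim [22, 16, 13, 5, 3] end={s13,s16,s4} — reject; 4/4 del acc.
'ii8ii': run [22, 13, 9, 6, 2, 1] end={s4} ∉↓L; 5/5 deletions ∈↓L.
'888ii': N↓-sim [22, 16, 13, 6, 2, 1] end={s4} — reject; 5/5 del acc.
6 obstructions.

Antichain: [i8i8, 8iii, 8ii8, 88i8, ii8ii, 888ii].


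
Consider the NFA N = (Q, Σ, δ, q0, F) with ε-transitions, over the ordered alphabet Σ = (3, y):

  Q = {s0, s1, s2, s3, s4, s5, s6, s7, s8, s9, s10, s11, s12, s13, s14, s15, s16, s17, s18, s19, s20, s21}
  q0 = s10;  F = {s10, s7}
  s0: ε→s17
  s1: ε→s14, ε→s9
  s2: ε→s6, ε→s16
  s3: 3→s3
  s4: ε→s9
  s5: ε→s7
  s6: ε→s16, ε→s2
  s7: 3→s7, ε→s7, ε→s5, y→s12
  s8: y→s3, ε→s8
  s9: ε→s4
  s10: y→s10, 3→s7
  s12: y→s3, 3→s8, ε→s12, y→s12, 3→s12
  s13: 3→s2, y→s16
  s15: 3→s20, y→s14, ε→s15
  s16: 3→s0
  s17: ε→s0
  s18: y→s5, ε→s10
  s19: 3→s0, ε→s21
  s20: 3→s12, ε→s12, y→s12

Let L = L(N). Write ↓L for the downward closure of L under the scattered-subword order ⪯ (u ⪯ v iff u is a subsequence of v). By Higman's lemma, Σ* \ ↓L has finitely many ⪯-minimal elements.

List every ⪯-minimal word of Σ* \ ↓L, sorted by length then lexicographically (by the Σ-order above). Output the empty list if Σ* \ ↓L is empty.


A = [3y].

|Q|=22, |F|=2, |δ|=38 (19 ε).
min D↑ (3 st, q0=0, F={2}): 0:3→1,y→0 1:3→1,y→2 2:3→2,y→2.
'3y': N↓-sim [6, 5, 3] end={s12,s3,s8} — reject; 2/2 del acc.
1 obstructions.


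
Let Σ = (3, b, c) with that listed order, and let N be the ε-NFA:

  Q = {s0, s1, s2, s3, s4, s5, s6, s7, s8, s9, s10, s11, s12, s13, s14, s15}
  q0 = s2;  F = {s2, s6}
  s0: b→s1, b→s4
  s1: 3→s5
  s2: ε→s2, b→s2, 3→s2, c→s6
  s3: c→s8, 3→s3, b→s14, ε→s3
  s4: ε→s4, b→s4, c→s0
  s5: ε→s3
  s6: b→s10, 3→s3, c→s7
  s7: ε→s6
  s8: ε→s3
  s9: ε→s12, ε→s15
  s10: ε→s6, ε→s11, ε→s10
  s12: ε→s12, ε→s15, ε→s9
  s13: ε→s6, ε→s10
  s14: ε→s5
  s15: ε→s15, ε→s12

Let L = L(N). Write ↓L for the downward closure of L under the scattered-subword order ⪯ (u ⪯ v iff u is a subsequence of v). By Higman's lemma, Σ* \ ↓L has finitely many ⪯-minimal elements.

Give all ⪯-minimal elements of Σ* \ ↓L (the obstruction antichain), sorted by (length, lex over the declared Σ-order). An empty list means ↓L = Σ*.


|Q|=16, |F|=2, |δ|=33 (19 ε).
min D↑ (3 st, q0=0, F={2}): 0:3→0,b→0,c→1 1:3→2,b→1,c→1 2:3→2,b→2,c→2 [Hopcroft].
'c3': run [9, 8, 4] end={s14,s3,s5,s8} — reject; 2/2 del acc.
1 words, ⪯-incomp.

A = [c3].


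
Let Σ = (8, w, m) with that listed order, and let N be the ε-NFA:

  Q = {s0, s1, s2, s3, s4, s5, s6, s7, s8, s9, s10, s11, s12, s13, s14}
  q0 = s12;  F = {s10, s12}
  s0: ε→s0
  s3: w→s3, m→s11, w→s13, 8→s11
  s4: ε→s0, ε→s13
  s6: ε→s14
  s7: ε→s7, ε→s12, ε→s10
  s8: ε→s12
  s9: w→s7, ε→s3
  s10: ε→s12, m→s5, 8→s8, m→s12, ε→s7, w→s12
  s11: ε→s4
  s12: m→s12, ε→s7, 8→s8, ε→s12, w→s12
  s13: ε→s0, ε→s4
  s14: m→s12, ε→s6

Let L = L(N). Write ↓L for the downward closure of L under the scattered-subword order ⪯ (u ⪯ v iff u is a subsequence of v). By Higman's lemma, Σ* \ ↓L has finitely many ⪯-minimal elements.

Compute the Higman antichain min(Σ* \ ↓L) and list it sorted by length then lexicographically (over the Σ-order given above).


A = [].

|Q|=15, |F|=2, |δ|=30 (17 ε).
min D↑ (1 st, q0=0, F={}): 0:8→0,w→0,m→0 [Hopcroft].
L(D↑) = ∅; no obstructions.


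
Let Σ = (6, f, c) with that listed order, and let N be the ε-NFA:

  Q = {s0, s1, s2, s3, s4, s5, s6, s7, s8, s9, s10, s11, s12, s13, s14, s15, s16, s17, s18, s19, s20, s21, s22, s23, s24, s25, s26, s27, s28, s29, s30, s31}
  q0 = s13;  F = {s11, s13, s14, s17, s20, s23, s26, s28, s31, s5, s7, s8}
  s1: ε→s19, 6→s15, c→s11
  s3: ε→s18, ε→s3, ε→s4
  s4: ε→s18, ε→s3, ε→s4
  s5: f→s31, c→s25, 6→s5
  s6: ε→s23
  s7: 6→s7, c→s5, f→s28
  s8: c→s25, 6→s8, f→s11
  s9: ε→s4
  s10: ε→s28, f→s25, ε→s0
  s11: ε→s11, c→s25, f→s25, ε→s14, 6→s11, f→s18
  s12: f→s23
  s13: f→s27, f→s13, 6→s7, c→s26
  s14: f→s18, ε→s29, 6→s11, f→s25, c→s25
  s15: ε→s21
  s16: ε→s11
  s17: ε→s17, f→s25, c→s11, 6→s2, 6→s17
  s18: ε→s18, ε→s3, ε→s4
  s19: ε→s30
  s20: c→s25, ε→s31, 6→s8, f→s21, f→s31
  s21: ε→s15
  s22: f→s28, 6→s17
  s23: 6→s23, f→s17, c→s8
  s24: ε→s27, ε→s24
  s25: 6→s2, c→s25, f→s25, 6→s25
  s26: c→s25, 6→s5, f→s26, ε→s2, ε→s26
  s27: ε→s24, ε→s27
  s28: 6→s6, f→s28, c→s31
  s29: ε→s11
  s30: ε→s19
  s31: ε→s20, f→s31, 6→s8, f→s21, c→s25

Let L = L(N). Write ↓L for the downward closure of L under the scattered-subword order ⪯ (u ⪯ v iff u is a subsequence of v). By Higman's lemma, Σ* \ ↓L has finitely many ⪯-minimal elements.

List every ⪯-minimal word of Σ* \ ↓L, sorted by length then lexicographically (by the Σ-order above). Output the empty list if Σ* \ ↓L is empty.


|Q|=32, |F|=12, |δ|=84 (32 ε).
min D↑ (11 st, q0=0, F={5}): 0:6→1,f→0,c→2 1:6→1,f→3,c→4 2:6→4,f→2,c→5 3:6→6,f→3,c→7 4:6→4,f→7,c→5 5:6→5,f→5,c→5 6:6→6,f→8,c→9 7:6→9,f→7,c→5 8:6→8,f→5,c→10 9:6→9,f→10,c→5 10:6→10,f→5,c→5 (ε-aug+det+¬).
'cc': |S_i|=[23, 15, 2] end={s2,s25} ∉↓L; 2/2 deletions ∈↓L.
'6f6ff': run [23, 19, 17, 12, 9, 5] end={s18,s2,s25,s3,s4} — reject; 5/5 single-dels accept.
2 obstructions.

min(Σ*\↓L) = [cc, 6f6ff].


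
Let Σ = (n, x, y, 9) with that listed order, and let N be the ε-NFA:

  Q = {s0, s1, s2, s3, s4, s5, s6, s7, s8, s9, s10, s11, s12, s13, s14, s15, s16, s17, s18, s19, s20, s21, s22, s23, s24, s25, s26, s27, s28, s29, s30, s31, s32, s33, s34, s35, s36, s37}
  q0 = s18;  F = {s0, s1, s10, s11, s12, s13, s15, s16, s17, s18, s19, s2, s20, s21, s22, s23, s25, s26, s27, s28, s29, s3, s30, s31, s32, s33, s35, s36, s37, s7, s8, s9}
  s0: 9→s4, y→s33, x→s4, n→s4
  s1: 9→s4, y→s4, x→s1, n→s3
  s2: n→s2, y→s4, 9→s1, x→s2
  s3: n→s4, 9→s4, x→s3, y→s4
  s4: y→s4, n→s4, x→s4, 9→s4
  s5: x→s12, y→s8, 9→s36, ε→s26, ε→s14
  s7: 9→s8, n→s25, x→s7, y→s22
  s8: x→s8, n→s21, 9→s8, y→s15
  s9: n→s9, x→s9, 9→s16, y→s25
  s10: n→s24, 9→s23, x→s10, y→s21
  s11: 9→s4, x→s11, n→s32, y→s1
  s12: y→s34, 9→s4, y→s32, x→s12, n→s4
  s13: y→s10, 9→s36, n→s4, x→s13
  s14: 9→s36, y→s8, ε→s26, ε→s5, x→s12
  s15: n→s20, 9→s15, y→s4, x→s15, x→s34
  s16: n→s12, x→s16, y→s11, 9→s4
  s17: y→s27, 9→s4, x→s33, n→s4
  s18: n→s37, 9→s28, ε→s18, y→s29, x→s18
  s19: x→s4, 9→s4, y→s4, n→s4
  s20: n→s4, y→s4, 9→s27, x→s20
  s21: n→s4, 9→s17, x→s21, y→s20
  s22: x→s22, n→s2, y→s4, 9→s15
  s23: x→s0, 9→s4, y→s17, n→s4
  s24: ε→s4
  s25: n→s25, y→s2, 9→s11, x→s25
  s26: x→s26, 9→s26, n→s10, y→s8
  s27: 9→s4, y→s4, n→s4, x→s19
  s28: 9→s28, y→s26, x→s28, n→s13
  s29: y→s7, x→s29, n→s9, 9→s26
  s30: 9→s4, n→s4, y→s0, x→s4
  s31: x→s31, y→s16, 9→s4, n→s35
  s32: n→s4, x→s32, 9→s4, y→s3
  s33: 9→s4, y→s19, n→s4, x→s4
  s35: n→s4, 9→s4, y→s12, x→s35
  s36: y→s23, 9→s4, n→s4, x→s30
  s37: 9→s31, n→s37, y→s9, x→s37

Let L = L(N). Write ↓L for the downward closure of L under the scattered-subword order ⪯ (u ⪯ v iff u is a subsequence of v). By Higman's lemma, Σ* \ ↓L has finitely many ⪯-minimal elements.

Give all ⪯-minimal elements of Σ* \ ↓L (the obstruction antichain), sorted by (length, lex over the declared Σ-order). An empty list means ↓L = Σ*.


Antichain: [n99, 9nn, yyyy, 9n9xx].

|Q|=38, |F|=32, |δ|=146 (6 ε).
min D↑ (33 st, q0=0, F={12}): 0:n→1,x→0,y→2,9→3 1:n→1,x→1,y→4,9→5 2:n→4,x→2,y→6,9→7 3:n→8,x→3,y→7,9→3 4:n→4,x→4,y→9,9→10 5:n→11,x→5,y→10,9→12 6:n→9,x→6,y→13,9→14 7:n→15,x→7,y→14,9→7 8:n→12,x→8,y→15,9→16 9:n→9,x→9,y→17,9→18 10:n→19,x→10,y→18,9→12 11:n→12,x→11,y→19,9→12 12:n→12,x→12,y→12,9→12 13:n→17,x→13,y→12,9→20 14:n→21,x→14,y→20,9→14 15:n→12,x→15,y→21,9→22 16:n→12,x→23,y→22,9→12 17:n→17,x→17,y→12,9→24 18:n→25,x→18,y→24,9→12 19:n→12,x→19,y→25,9→12 20:n→26,x→20,y→12,9→20 21:n→12,x→21,y→26,9→27 22:n→12,x→28,y→27,9→12 23:n→12,x→12,y→28,9→12 24:n→29,x→24,y→12,9→12 25:n→12,x→25,y→29,9→12 26:n→12,x→26,y→12,9→30 27:n→12,x→31,y→30,9→12 28:n→12,x→12,y→31,9→12 29:n→12,x→29,y→12,9→12 30:n→12,x→32,y→12,9→12 31:n→12,x→12,y→32,9→12 32:n→12,x→12,y→12,9→12 (ε-aug+det+¬).
'n99': N↓-sim [35, 27, 18, 1] end={s4} — reject; 3/3 single-dels accept.
'9nn': run [35, 27, 19, 2] end={s24,s4} rej; 3/3 deletions ∈↓L.
'yyyy': |S_i|=[35, 27, 18, 10, 1] end={s4} ∉↓L; 4/4 del acc.
'9n9xx': |S_i|=[35, 27, 19, 9, 5, 1] end={s4} — reject; 5/5 deletions ∈↓L.
4 obstructions.
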